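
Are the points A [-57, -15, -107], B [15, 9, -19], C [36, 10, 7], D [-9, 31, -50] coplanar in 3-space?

The four points are coplanar iff the 3×3 determinant with rows AB, AC, AD is zero.
Rows: (72, 24, 88), (93, 25, 114), (48, 46, 57).
Expanding along the first row: (72)(-3819) − (24)(-171) + (88)(3078) = 0.
Zero determinant ⇒ coplanar.

Yes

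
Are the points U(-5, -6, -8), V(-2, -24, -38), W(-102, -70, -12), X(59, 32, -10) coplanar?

No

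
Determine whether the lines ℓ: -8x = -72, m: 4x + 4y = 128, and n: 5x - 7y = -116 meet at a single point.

Intersecting ℓ and m: solving the 2×2 system gives (x, y) = (9, 23).
Substitute into n: (5)(9) + (-7)(23) = -116.
This equals -116, so (9, 23) lies on all three lines and they are concurrent.

Yes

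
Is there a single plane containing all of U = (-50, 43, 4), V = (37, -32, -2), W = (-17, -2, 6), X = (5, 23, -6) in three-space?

No

A normal to the plane through U, V, W is n = UV × UW = (-420, -372, -1440).
The plane has equation n·P = -756. For X: n·X = -2016.
-2016 ≠ -756, so X is off the plane.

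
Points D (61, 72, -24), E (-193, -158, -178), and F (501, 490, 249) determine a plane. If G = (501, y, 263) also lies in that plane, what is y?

Coplanarity requires DE · (DF × DG) = 0.
DE = (-254, -230, -154), DF = (440, 418, 273); the triple product is linear in y with coefficient 1582 and constant term -844788.
Setting it to zero: y = 534.

534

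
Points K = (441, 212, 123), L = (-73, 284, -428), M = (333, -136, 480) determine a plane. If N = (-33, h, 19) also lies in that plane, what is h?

-32

Coplanarity requires KL · (KM × KN) = 0.
KL = (-514, 72, -551), KM = (-108, -348, 357); the triple product is linear in h with coefficient 243006 and constant term 7776192.
Setting it to zero: h = -32.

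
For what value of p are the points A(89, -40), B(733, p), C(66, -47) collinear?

The three points are collinear iff det[AB; AC] = 0.
This determinant is linear in p: (23)p + (-3588) = 0, so p = 156.

156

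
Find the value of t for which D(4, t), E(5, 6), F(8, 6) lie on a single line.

6

The three points are collinear iff det[DE; DF] = 0.
This determinant is linear in t: (3)t + (-18) = 0, so t = 6.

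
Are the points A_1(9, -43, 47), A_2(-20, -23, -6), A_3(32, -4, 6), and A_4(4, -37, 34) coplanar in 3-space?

Yes

The four points are coplanar iff the 3×3 determinant with rows A_1A_2, A_1A_3, A_1A_4 is zero.
Rows: (-29, 20, -53), (23, 39, -41), (-5, 6, -13).
Expanding along the first row: (-29)(-261) − (20)(-504) + (-53)(333) = 0.
Zero determinant ⇒ coplanar.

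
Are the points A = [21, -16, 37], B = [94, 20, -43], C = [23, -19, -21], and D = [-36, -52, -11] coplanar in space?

With A as base: AB = (73, 36, -80), AC = (2, -3, -58), AD = (-57, -36, -48).
AC × AD = (-1944, 3402, -243).
AB · (AC × AD) = 0.
The scalar triple product vanishes, so the four points are coplanar.

Yes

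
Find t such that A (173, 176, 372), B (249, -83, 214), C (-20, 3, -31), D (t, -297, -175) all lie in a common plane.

100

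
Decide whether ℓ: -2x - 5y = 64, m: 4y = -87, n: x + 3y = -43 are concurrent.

No

Lines aᵢx + bᵢy = cᵢ with pairwise distinct directions are concurrent exactly when det[aᵢ bᵢ cᵢ] = 0.
Here the determinant is 1.
Nonzero, so no common point exists.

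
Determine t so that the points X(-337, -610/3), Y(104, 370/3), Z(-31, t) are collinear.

Collinearity: (Z − X) must be parallel to (Y − X) = (441, 980/3).
Cross-multiplying the components: (t − (-610/3))·(441) = (306)·(980/3).
Solving gives t = 70/3.

70/3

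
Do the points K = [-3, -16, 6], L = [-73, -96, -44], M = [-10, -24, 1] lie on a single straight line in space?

KL = (-70, -80, -50), KM = (-7, -8, -5).
Each component of KM is 1/10 times the corresponding component of KL, so KM = 1/10·KL and the points are collinear.

Yes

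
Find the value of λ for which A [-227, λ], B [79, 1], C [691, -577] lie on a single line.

Collinearity: (A − B) must be parallel to (C − B) = (612, -578).
Cross-multiplying the components: (λ − 1)·(612) = (-306)·(-578).
Solving gives λ = 290.

290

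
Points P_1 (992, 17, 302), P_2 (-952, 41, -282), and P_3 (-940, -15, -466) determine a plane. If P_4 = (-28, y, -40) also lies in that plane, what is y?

19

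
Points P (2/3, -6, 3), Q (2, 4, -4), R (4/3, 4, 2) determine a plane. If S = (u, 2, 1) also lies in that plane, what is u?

4/3

The plane through P, Q, R has equation 60x − (10/3)y + (20/3)z = 80.
Substituting S: (60)u + (0) = 80, so u = 4/3.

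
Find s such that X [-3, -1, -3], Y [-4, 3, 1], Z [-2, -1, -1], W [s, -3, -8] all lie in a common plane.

-4

The points are coplanar iff XY · (XZ × XW) = 0.
Expanding, this is linear in s: (8)s + (32) = 0.
So s = -4.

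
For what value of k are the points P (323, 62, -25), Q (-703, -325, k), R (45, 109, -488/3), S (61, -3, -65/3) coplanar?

Normal to plane PRS: n = (-26375/3, 110986/3, 30384); plane equation n·X = -3916793/3.
Requiring n·Q = -3916793/3: (30384)k + (-17528825/3) = -3916793/3.
So k = 448/3.

448/3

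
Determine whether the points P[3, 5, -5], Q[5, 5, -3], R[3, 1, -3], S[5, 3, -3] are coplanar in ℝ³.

No

With P as base: PQ = (2, 0, 2), PR = (0, -4, 2), PS = (2, -2, 2).
PR × PS = (-4, 4, 8).
PQ · (PR × PS) = 8.
Since 8 ≠ 0, the four points are not coplanar.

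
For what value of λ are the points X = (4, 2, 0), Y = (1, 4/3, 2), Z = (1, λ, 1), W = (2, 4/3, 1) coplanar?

Normal to plane XYW: n = (2/3, -1, 2/3); plane equation n·P = 2/3.
Requiring n·Z = 2/3: (-1)λ + (4/3) = 2/3.
So λ = 2/3.

2/3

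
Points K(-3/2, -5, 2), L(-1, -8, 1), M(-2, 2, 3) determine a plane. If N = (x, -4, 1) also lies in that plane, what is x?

The plane through K, L, M has equation 4x + 2z = -2.
Substituting N: (4)x + (2) = -2, so x = -1.

-1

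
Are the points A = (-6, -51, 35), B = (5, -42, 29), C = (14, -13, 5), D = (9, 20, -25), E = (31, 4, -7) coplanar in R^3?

The plane through A, B, C has normal n = AB × AC = (-42, 210, 238) and equation n·P = -2128.
Checking the remaining points: n·D = -2128, n·E = -2128.
All equal -2128, so all 5 points lie in one plane.

Yes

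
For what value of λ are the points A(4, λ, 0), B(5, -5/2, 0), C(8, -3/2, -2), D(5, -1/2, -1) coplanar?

-3/2

The points are coplanar iff AB · (AC × AD) = 0.
Expanding, this is linear in λ: (-3)λ + (-9/2) = 0.
So λ = -3/2.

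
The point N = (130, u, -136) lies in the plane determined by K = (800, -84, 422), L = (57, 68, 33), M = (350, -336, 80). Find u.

-617

Coplanarity requires KL · (KM × KN) = 0.
KL = (-743, 152, -389), KM = (-450, -252, -342); the triple product is linear in u with coefficient -79056 and constant term -48777552.
Setting it to zero: u = -617.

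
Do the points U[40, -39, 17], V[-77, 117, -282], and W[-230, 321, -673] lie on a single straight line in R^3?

UV = (-117, 156, -299), UW = (-270, 360, -690).
Each component of UW is 30/13 times the corresponding component of UV, so UW = 30/13·UV and the points are collinear.

Yes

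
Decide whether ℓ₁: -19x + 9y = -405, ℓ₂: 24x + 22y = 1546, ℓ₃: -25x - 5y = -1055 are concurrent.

Yes

The three lines meet at one point iff the augmented coefficient matrix [aᵢ bᵢ cᵢ] has rank < 3, i.e. its determinant vanishes.
Here the determinant is 0.
It vanishes, so the lines are concurrent at (36, 31).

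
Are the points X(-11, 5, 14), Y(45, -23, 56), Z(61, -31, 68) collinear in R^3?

XY = (56, -28, 42), XZ = (72, -36, 54).
XY × XZ = (0, 0, 0).
The cross product vanishes, so the three points are collinear.

Yes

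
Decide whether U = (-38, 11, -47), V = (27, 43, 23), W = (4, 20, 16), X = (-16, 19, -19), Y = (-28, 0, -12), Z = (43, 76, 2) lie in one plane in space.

Yes

The plane through U, V, W has normal n = UV × UW = (1386, -1155, -759) and equation n·P = -29700.
Checking the remaining points: n·X = -29700, n·Y = -29700, n·Z = -29700.
All equal -29700, so all 6 points lie in one plane.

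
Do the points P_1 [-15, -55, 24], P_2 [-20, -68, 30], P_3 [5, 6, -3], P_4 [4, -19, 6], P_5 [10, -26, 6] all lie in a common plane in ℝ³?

The plane through P_1, P_2, P_3 has normal n = P_1P_2 × P_1P_3 = (-15, -15, -45) and equation n·P = -30.
Checking the remaining points: n·P_4 = -45, n·P_5 = -30.
Since n·P_4 = -45 ≠ -30, P_4 is off the plane and the points are not all coplanar.

No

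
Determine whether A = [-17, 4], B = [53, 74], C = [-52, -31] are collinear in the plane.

Yes

AB = (70, 70), AC = (-35, -35).
Twice the signed area of △ABC is (70)(-35) − (70)(-35) = 0.
The triangle is degenerate (zero area), so the points are collinear.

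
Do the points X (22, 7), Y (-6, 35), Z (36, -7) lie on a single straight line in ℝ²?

Yes

XY = (-28, 28), XZ = (14, -14).
det[XY; XZ] = (-28)(-14) − (28)(14) = 0.
The determinant is zero, so the points are collinear.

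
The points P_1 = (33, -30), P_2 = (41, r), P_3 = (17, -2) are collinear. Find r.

-44

The three points are collinear iff det[P_1P_2; P_1P_3] = 0.
This determinant is linear in r: (16)r + (704) = 0, so r = -44.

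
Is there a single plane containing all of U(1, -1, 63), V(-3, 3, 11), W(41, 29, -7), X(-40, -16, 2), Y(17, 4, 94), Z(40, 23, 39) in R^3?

The plane through U, V, W has normal n = UV × UW = (1280, -2360, -280) and equation n·P = -14000.
Checking the remaining points: n·X = -14000, n·Y = -14000, n·Z = -14000.
All equal -14000, so all 6 points lie in one plane.

Yes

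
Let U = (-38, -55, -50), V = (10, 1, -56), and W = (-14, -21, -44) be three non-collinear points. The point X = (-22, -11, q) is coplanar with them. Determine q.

Coplanarity requires UV · (UW × UX) = 0.
UV = (48, 56, -6), UW = (24, 34, 6); the triple product is linear in q with coefficient 288 and constant term 4032.
Setting it to zero: q = -14.

-14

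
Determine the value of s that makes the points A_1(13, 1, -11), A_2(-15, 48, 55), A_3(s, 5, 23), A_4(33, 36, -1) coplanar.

Normal to plane A_1A_2A_4: n = (-1840, 1600, -1920); plane equation n·P = -1200.
Requiring n·A_3 = -1200: (-1840)s + (-36160) = -1200.
So s = -19.

-19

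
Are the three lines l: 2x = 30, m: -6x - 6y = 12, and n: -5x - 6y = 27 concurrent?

Lines aᵢx + bᵢy = cᵢ with pairwise distinct directions are concurrent exactly when det[aᵢ bᵢ cᵢ] = 0.
Here the determinant is 0.
It vanishes, so the lines are concurrent at (15, -17).

Yes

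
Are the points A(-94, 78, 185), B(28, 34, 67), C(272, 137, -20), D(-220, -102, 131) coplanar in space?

Yes

The four points are coplanar iff the 3×3 determinant with rows AB, AC, AD is zero.
Rows: (122, -44, -118), (366, 59, -205), (-126, -180, -54).
Expanding along the first row: (122)(-40086) − (-44)(-45594) + (-118)(-58446) = 0.
Zero determinant ⇒ coplanar.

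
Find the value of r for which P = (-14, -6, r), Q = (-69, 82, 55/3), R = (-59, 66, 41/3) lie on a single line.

-22/3

Collinearity requires PQ × PR = 0; each component is linear in r.
The x-component gives (-16)r + (-352/3) = 0, so r = -22/3.
The remaining components then also vanish.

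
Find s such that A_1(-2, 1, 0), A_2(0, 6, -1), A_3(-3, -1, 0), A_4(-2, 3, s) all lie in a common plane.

-2

Coplanarity ⇔ det[A_1A_2; A_1A_3; A_1A_4] = 0.
Expanding, this is linear in s: (1)s + (2) = 0.
So s = -2.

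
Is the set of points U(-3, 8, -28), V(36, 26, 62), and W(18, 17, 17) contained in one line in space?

No

UV = (39, 18, 90), UW = (21, 9, 45).
UV × UW = (0, 135, -27).
The cross product is nonzero, so the points do not lie on one line.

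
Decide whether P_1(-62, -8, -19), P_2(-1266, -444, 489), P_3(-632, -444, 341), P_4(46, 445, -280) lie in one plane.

Yes

A normal to the plane through P_1, P_2, P_3 is n = P_1P_2 × P_1P_3 = (64528, 143880, 276424).
The plane has equation n·P = -10403832. For P_4: n·P_4 = -10403832.
Equal, so P_4 lies in the plane and all four are coplanar.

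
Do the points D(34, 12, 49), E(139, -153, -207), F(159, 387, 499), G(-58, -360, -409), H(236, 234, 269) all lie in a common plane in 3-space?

The plane through D, E, F has normal n = DE × DF = (21750, -79250, 60000) and equation n·P = 2728500.
Checking the remaining points: n·G = 2728500, n·H = 2728500.
All equal 2728500, so all 5 points lie in one plane.

Yes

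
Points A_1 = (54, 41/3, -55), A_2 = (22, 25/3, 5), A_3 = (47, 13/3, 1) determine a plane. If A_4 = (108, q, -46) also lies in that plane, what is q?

The plane through A_1, A_2, A_3 has equation (784/3)x + 1372y + (784/3)z = 55468/3.
Substituting A_4: (1372)q + (48608/3) = 55468/3, so q = 5/3.

5/3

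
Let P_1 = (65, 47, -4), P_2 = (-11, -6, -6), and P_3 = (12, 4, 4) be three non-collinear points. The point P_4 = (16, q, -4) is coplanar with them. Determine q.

12

The plane through P_1, P_2, P_3 has equation −510x + 714y + 459z = -1428.
Substituting P_4: (714)q + (-9996) = -1428, so q = 12.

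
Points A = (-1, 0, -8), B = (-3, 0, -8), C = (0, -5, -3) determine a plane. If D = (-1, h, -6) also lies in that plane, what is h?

-2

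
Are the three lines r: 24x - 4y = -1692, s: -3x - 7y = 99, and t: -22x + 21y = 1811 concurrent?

Intersecting r and s: solving the 2×2 system gives (x, y) = (-68, 15).
Substitute into t: (-22)(-68) + (21)(15) = 1811.
This equals 1811, so (-68, 15) lies on all three lines and they are concurrent.

Yes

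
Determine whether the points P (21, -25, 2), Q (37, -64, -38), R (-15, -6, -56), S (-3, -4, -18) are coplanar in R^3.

With P as base: PQ = (16, -39, -40), PR = (-36, 19, -58), PS = (-24, 21, -20).
PR × PS = (838, 672, -300).
PQ · (PR × PS) = -800.
Since -800 ≠ 0, the four points are not coplanar.

No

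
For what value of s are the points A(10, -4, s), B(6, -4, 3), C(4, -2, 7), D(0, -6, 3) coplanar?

Coplanarity ⇔ det[AB; AC; AD] = 0.
Expanding, this is linear in s: (-16)s + (16) = 0.
So s = 1.

1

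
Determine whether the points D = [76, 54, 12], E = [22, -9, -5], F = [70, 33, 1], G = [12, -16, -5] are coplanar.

No

A normal to the plane through D, E, F is n = DE × DF = (336, -492, 756).
The plane has equation n·P = 8040. For G: n·G = 8124.
8124 ≠ 8040, so G is off the plane.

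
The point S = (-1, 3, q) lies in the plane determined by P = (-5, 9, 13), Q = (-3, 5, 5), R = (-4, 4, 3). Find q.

A normal to the plane is n = PQ × PR = (0, 12, -6).
S lies in the plane iff n · PS = 0.
This gives (-6)q + (6) = 0, so q = 1.

1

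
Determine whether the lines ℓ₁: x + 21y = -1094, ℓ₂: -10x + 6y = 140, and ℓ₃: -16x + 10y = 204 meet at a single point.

Yes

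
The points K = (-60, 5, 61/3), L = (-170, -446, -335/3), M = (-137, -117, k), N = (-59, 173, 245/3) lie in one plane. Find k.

Normal to plane KLN: n = (-16456/3, 19844/3, -18029); plane equation n·P = -13189/3.
Requiring n·M = -13189/3: (-18029)k + (-67276/3) = -13189/3.
So k = -1.

-1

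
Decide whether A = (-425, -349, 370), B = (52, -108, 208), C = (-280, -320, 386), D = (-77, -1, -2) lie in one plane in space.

Yes

A normal to the plane through A, B, C is n = AB × AC = (8554, -31122, -21112).
The plane has equation n·P = -585312. For D: n·D = -585312.
Equal, so D lies in the plane and all four are coplanar.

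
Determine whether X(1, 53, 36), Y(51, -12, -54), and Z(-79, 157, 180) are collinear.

XY = (50, -65, -90), XZ = (-80, 104, 144).
Each component of XZ is -8/5 times the corresponding component of XY, so XZ = -8/5·XY and the points are collinear.

Yes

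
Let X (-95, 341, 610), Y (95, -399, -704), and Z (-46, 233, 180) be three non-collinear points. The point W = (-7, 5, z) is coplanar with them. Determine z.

-6

A normal to the plane is n = XY × XZ = (176288, 17314, 15740).
W lies in the plane iff n · XW = 0.
This gives (15740)z + (94440) = 0, so z = -6.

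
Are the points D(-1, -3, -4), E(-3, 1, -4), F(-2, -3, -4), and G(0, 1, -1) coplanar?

No

A normal to the plane through D, E, F is n = DE × DF = (0, 0, 4).
The plane has equation n·P = -16. For G: n·G = -4.
-4 ≠ -16, so G is off the plane.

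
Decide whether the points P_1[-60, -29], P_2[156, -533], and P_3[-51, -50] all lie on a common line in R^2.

Yes

P_1P_2 = (216, -504), P_1P_3 = (9, -21).
Twice the signed area of △P_1P_2P_3 is (216)(-21) − (-504)(9) = 0.
The triangle is degenerate (zero area), so the points are collinear.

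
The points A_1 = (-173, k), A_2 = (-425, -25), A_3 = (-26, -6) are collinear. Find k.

The three points are collinear iff det[A_1A_2; A_1A_3] = 0.
This determinant is linear in k: (399)k + (5187) = 0, so k = -13.

-13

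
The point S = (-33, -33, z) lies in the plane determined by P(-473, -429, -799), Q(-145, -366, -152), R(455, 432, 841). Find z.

-18

The plane through P, Q, R has equation −453747x + 62496y + 223944z = 8880291.
Substituting S: (223944)z + (12911283) = 8880291, so z = -18.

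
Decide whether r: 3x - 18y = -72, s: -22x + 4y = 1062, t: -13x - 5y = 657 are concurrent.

No

The three lines meet at one point iff the augmented coefficient matrix [aᵢ bᵢ cᵢ] has rank < 3, i.e. its determinant vanishes.
Here the determinant is 486.
Nonzero, so no common point exists.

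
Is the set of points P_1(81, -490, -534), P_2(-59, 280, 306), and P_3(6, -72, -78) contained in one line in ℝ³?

No

P_1P_2 = (-140, 770, 840), P_1P_3 = (-75, 418, 456).
P_1P_2 × P_1P_3 = (0, 840, -770).
The cross product is nonzero, so the points do not lie on one line.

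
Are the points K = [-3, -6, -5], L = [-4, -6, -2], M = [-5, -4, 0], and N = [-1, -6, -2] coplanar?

With K as base: KL = (-1, 0, 3), KM = (-2, 2, 5), KN = (2, 0, 3).
KM × KN = (6, 16, -4).
KL · (KM × KN) = -18.
Since -18 ≠ 0, the four points are not coplanar.

No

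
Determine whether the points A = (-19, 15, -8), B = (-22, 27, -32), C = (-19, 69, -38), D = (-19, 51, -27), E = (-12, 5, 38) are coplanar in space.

No

The plane through A, B, C has normal n = AB × AC = (936, -90, -162) and equation n·P = -17838.
Checking the remaining points: n·D = -18000, n·E = -17838.
Since n·D = -18000 ≠ -17838, D is off the plane and the points are not all coplanar.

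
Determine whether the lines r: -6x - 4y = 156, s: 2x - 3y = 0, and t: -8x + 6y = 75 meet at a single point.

Lines aᵢx + bᵢy = cᵢ with pairwise distinct directions are concurrent exactly when det[aᵢ bᵢ cᵢ] = 0.
Here the determinant is 78.
Nonzero, so no common point exists.

No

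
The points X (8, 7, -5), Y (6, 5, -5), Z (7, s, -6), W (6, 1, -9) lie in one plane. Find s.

5

The points are coplanar iff XY · (XZ × XW) = 0.
Expanding, this is linear in s: (8)s + (-40) = 0.
So s = 5.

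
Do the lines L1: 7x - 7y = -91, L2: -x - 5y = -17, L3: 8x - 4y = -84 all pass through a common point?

Yes

Intersecting L1 and L2: solving the 2×2 system gives (x, y) = (-8, 5).
Substitute into L3: (8)(-8) + (-4)(5) = -84.
This equals -84, so (-8, 5) lies on all three lines and they are concurrent.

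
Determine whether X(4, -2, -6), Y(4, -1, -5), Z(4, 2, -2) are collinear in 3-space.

Yes

XY = (0, 1, 1), XZ = (0, 4, 4).
XY × XZ = (0, 0, 0).
The cross product vanishes, so the three points are collinear.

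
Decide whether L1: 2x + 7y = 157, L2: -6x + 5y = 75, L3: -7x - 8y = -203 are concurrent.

Lines aᵢx + bᵢy = cᵢ with pairwise distinct directions are concurrent exactly when det[aᵢ bᵢ cᵢ] = 0.
Here the determinant is 0.
It vanishes, so the lines are concurrent at (5, 21).

Yes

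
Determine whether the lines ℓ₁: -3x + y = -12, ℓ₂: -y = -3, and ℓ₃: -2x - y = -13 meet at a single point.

The three lines meet at one point iff the augmented coefficient matrix [aᵢ bᵢ cᵢ] has rank < 3, i.e. its determinant vanishes.
Here the determinant is 0.
It vanishes, so the lines are concurrent at (5, 3).

Yes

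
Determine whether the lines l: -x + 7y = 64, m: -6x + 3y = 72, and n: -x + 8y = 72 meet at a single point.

Yes

Intersecting l and m: solving the 2×2 system gives (x, y) = (-8, 8).
Substitute into n: (-1)(-8) + (8)(8) = 72.
This equals 72, so (-8, 8) lies on all three lines and they are concurrent.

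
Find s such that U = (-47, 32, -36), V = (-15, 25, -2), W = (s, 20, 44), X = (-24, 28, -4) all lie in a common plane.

Normal to plane UVX: n = (-88, -242, 33); plane equation n·P = -4796.
Requiring n·W = -4796: (-88)s + (-3388) = -4796.
So s = 16.

16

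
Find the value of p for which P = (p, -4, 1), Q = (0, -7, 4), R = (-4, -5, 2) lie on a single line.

Direction QR = (-4, 2, -2). From the y-coordinate of P, the parameter along the line is τ = (-4 − (-7))/2 = 3/2.
Then p = 0 + 3/2·(-4) = -6.

-6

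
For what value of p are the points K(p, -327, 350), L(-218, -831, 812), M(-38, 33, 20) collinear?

-113

Collinearity requires KL × KM = 0; each component is linear in p.
The y-component gives (-792)p + (-89496) = 0, so p = -113.
The remaining components then also vanish.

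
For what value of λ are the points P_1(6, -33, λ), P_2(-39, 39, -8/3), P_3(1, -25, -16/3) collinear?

Collinearity requires P_1P_2 × P_1P_3 = 0; each component is linear in λ.
The x-component gives (-64)λ + (-1088/3) = 0, so λ = -17/3.
The remaining components then also vanish.

-17/3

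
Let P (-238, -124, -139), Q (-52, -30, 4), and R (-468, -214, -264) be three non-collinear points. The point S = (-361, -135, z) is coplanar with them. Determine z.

Coplanarity requires PQ · (PR × PS) = 0.
PQ = (186, 94, 143), PR = (-230, -90, -125); the triple product is linear in z with coefficient 4880 and constant term 646600.
Setting it to zero: z = -265/2.

-265/2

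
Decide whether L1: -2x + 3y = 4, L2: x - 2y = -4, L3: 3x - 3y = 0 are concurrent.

The three lines meet at one point iff the augmented coefficient matrix [aᵢ bᵢ cᵢ] has rank < 3, i.e. its determinant vanishes.
Here the determinant is 0.
It vanishes, so the lines are concurrent at (4, 4).

Yes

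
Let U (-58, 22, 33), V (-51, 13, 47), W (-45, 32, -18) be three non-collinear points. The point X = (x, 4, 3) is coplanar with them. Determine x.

-10

Coplanarity requires UV · (UW × UX) = 0.
UV = (7, -9, 14), UW = (13, 10, -51); the triple product is linear in x with coefficient 319 and constant term 3190.
Setting it to zero: x = -10.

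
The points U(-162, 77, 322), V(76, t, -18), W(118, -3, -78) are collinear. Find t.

Direction UW = (280, -80, -400). From the x-coordinate of V, the parameter along the line is τ = (76 − (-162))/280 = 17/20.
Then t = 77 + 17/20·(-80) = 9.

9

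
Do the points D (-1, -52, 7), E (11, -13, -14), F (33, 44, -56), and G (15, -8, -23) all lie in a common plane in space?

No

The four points are coplanar iff the 3×3 determinant with rows DE, DF, DG is zero.
Rows: (12, 39, -21), (34, 96, -63), (16, 44, -30).
Expanding along the first row: (12)(-108) − (39)(-12) + (-21)(-40) = 12.
Nonzero ⇒ not coplanar.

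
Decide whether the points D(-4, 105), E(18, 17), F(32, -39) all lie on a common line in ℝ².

Yes

DE = (22, -88), DF = (36, -144).
Twice the signed area of △DEF is (22)(-144) − (-88)(36) = 0.
The triangle is degenerate (zero area), so the points are collinear.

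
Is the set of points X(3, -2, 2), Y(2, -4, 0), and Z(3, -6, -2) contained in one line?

XY = (-1, -2, -2), XZ = (0, -4, -4).
Comparing components 3 and 1: (-2)(0) − (-1)(-4) = -4 ≠ 0, so XY and XZ are not parallel and the points are not collinear.

No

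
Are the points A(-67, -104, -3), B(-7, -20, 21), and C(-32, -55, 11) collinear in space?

Yes

AB = (60, 84, 24), AC = (35, 49, 14).
Each component of AC is 7/12 times the corresponding component of AB, so AC = 7/12·AB and the points are collinear.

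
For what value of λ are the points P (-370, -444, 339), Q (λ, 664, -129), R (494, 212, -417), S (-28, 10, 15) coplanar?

Normal to plane PRS: n = (130680, 21384, 167904); plane equation n·X = -926640.
Requiring n·Q = -926640: (130680)λ + (-7460640) = -926640.
So λ = 50.

50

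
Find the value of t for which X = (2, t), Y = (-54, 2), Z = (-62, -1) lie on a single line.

Collinearity: (X − Y) must be parallel to (Z − Y) = (-8, -3).
Cross-multiplying the components: (t − 2)·(-8) = (56)·(-3).
Solving gives t = 23.

23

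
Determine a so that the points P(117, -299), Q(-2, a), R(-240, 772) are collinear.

58

Collinearity: (Q − P) must be parallel to (R − P) = (-357, 1071).
Cross-multiplying the components: (a − (-299))·(-357) = (-119)·(1071).
Solving gives a = 58.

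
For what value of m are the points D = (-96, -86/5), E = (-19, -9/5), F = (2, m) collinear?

The three points are collinear iff det[DE; DF] = 0.
This determinant is linear in m: (77)m + (-924/5) = 0, so m = 12/5.

12/5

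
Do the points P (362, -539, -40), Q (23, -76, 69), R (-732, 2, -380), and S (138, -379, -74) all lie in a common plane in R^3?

No

With P as base: PQ = (-339, 463, 109), PR = (-1094, 541, -340), PS = (-224, 160, -34).
PR × PS = (36006, 38964, -53856).
PQ · (PR × PS) = -36006.
Since -36006 ≠ 0, the four points are not coplanar.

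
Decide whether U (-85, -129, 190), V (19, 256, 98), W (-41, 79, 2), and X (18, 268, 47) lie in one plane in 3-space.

Yes

The four points are coplanar iff the 3×3 determinant with rows UV, UW, UX is zero.
Rows: (104, 385, -92), (44, 208, -188), (103, 397, -143).
Expanding along the first row: (104)(44892) − (385)(13072) + (-92)(-3956) = 0.
Zero determinant ⇒ coplanar.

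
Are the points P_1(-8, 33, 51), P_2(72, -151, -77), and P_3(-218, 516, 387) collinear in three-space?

Yes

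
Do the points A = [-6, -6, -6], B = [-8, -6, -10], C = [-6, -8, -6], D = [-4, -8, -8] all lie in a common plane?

With A as base: AB = (-2, 0, -4), AC = (0, -2, 0), AD = (2, -2, -2).
AC × AD = (4, 0, 4).
AB · (AC × AD) = -24.
Since -24 ≠ 0, the four points are not coplanar.

No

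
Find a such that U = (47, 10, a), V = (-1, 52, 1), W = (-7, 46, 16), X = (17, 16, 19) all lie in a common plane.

-14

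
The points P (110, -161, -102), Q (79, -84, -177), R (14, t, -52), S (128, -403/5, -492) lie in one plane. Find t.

Normal to plane PQS: n = (-24000, -13440, -19392/5); plane equation n·X = -402816/5.
Requiring n·R = -402816/5: (-13440)t + (-671616/5) = -402816/5.
So t = -4.

-4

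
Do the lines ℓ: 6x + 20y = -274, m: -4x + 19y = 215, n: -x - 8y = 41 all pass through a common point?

Yes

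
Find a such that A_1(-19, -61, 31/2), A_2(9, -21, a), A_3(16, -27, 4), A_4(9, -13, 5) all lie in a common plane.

11/2

Coplanarity ⇔ det[A_1A_2; A_1A_3; A_1A_4] = 0.
Expanding, this is linear in a: (728)a + (-4004) = 0.
So a = 11/2.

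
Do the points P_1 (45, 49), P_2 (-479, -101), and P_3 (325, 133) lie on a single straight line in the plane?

No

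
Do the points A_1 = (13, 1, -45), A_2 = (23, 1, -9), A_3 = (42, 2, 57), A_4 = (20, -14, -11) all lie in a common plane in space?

No

A normal to the plane through A_1, A_2, A_3 is n = A_1A_2 × A_1A_3 = (-36, 24, 10).
The plane has equation n·P = -894. For A_4: n·A_4 = -1166.
-1166 ≠ -894, so A_4 is off the plane.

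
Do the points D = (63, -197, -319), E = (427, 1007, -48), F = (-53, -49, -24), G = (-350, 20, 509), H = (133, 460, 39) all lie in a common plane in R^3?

No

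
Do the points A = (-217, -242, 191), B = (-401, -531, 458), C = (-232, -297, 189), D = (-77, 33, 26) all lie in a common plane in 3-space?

No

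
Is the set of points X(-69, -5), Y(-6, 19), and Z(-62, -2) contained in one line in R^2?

No

XY = (63, 24), XZ = (7, 3).
det[XY; XZ] = (63)(3) − (24)(7) = 21.
The determinant is nonzero, so they are not collinear.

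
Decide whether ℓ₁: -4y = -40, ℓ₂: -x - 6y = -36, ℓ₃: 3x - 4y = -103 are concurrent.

No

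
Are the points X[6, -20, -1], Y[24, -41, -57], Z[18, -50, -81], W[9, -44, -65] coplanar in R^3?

A normal to the plane through X, Y, Z is n = XY × XZ = (0, 768, -288).
The plane has equation n·P = -15072. For W: n·W = -15072.
Equal, so W lies in the plane and all four are coplanar.

Yes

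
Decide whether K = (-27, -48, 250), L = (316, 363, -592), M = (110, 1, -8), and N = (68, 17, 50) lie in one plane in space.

A normal to the plane through K, L, M is n = KL × KM = (-64780, -26860, -39500).
The plane has equation n·P = -6836660. For N: n·N = -6836660.
Equal, so N lies in the plane and all four are coplanar.

Yes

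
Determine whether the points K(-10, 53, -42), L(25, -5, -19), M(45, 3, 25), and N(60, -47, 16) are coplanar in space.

With K as base: KL = (35, -58, 23), KM = (55, -50, 67), KN = (70, -100, 58).
KM × KN = (3800, 1500, -2000).
KL · (KM × KN) = 0.
The scalar triple product vanishes, so the four points are coplanar.

Yes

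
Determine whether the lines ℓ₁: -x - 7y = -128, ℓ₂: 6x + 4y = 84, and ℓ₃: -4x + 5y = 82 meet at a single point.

Intersecting ℓ₁ and ℓ₂: solving the 2×2 system gives (x, y) = (2, 18).
Substitute into ℓ₃: (-4)(2) + (5)(18) = 82.
This equals 82, so (2, 18) lies on all three lines and they are concurrent.

Yes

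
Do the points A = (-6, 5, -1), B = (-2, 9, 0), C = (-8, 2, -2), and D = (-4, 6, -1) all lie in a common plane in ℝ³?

With A as base: AB = (4, 4, 1), AC = (-2, -3, -1), AD = (2, 1, 0).
AC × AD = (1, -2, 4).
AB · (AC × AD) = 0.
The scalar triple product vanishes, so the four points are coplanar.

Yes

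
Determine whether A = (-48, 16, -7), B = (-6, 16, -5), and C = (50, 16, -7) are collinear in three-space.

No

AB = (42, 0, 2), AC = (98, 0, 0).
Comparing components 3 and 1: (2)(98) − (42)(0) = 196 ≠ 0, so AB and AC are not parallel and the points are not collinear.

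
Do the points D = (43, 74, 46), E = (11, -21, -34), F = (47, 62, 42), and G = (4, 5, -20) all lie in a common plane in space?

No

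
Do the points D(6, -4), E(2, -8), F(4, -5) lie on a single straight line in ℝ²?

DE = (-4, -4), DF = (-2, -1).
Twice the signed area of △DEF is (-4)(-1) − (-4)(-2) = -4.
The area is nonzero, so the three points are not collinear.

No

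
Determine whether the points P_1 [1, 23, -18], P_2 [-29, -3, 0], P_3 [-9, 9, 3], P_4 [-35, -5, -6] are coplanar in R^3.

With P_1 as base: P_1P_2 = (-30, -26, 18), P_1P_3 = (-10, -14, 21), P_1P_4 = (-36, -28, 12).
P_1P_3 × P_1P_4 = (420, -636, -224).
P_1P_2 · (P_1P_3 × P_1P_4) = -96.
Since -96 ≠ 0, the four points are not coplanar.

No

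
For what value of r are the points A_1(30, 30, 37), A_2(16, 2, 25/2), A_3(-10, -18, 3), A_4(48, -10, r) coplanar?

-17

Normal to plane A_1A_2A_3: n = (-224, 504, -448); plane equation n·P = -8176.
Requiring n·A_4 = -8176: (-448)r + (-15792) = -8176.
So r = -17.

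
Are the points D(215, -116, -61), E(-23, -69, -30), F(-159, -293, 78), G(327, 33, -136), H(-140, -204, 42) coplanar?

No

The plane through D, E, F has normal n = DE × DF = (12020, 21488, 59704) and equation n·P = -3550252.
Checking the remaining points: n·G = -3480100, n·H = -3558784.
Since n·G = -3480100 ≠ -3550252, G is off the plane and the points are not all coplanar.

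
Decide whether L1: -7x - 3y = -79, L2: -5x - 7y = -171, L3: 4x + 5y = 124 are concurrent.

No

Intersecting L1 and L2: solving the 2×2 system gives (x, y) = (20/17, 401/17).
Substitute into L3: (4)(20/17) + (5)(401/17) = 2085/17.
But L3 requires 124 ≠ 2085/17, so the three lines have no common point.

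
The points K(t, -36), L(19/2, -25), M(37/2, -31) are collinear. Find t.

The three points are collinear iff det[KL; KM] = 0.
This determinant is linear in t: (6)t + (-156) = 0, so t = 26.

26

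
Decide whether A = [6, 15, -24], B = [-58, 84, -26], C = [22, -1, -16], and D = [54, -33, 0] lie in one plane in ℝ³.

A normal to the plane through A, B, C is n = AB × AC = (520, 480, -80).
The plane has equation n·P = 12240. For D: n·D = 12240.
Equal, so D lies in the plane and all four are coplanar.

Yes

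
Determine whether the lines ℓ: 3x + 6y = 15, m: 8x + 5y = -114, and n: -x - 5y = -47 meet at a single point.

Intersecting ℓ and m: solving the 2×2 system gives (x, y) = (-23, 14).
Substitute into n: (-1)(-23) + (-5)(14) = -47.
This equals -47, so (-23, 14) lies on all three lines and they are concurrent.

Yes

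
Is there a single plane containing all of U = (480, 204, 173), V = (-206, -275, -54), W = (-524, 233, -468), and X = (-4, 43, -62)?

Yes

The four points are coplanar iff the 3×3 determinant with rows UV, UW, UX is zero.
Rows: (-686, -479, -227), (-1004, 29, -641), (-484, -161, -235).
Expanding along the first row: (-686)(-110016) − (-479)(-74304) + (-227)(175680) = 0.
Zero determinant ⇒ coplanar.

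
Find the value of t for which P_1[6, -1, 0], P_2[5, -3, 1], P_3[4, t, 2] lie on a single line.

Direction P_1P_2 = (-1, -2, 1). From the x-coordinate of P_3, the parameter along the line is τ = (4 − 6)/(-1) = 2.
Then t = (-1) + 2·(-2) = -5.

-5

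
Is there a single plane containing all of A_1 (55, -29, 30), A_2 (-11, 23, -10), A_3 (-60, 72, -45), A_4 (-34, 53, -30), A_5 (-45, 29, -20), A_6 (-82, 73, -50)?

Yes

The plane through A_1, A_2, A_3 has normal n = A_1A_2 × A_1A_3 = (140, -350, -686) and equation n·P = -2730.
Checking the remaining points: n·A_4 = -2730, n·A_5 = -2730, n·A_6 = -2730.
All equal -2730, so all 6 points lie in one plane.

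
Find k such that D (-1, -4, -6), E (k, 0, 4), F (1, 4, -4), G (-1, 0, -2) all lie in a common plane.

-3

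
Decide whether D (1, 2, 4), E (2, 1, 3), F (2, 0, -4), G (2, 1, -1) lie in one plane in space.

The four points are coplanar iff the 3×3 determinant with rows DE, DF, DG is zero.
Rows: (1, -1, -1), (1, -2, -8), (1, -1, -5).
Expanding along the first row: (1)(2) − (-1)(3) + (-1)(1) = 4.
Nonzero ⇒ not coplanar.

No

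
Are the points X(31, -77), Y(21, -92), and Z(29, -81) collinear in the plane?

No

XY = (-10, -15), XZ = (-2, -4).
Twice the signed area of △XYZ is (-10)(-4) − (-15)(-2) = 10.
The area is nonzero, so the three points are not collinear.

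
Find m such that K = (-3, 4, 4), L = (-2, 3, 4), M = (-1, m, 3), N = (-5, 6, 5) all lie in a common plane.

2

Normal to plane KLN: n = (-1, -1, 0); plane equation n·P = -1.
Requiring n·M = -1: (-1)m + (1) = -1.
So m = 2.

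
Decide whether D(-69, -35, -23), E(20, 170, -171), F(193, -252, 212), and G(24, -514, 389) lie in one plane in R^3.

Yes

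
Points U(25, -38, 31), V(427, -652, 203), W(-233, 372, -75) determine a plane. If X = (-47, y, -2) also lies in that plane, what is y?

64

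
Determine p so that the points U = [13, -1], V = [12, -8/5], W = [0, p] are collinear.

-44/5

Collinearity: (W − U) must be parallel to (V − U) = (-1, -3/5).
Cross-multiplying the components: (p − (-1))·(-1) = (-13)·(-3/5).
Solving gives p = -44/5.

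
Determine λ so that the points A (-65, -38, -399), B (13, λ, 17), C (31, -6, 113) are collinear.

-12

Collinearity requires AB × AC = 0; each component is linear in λ.
The x-component gives (512)λ + (6144) = 0, so λ = -12.
The remaining components then also vanish.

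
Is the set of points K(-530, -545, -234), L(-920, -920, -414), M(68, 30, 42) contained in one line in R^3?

KL = (-390, -375, -180), KM = (598, 575, 276).
KL × KM = (0, 0, 0).
The cross product vanishes, so the three points are collinear.

Yes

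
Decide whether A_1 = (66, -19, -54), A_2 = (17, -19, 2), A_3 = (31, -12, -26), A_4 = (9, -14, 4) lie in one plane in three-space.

A normal to the plane through A_1, A_2, A_3 is n = A_1A_2 × A_1A_3 = (-392, -588, -343).
The plane has equation n·P = 3822. For A_4: n·A_4 = 3332.
3332 ≠ 3822, so A_4 is off the plane.

No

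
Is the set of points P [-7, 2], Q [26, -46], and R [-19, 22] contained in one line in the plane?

No

PQ = (33, -48), PR = (-12, 20).
If collinear, PR would be a scalar multiple of PQ. But (33)·(20) ≠ (-48)·(-12) (difference 84), so they are not parallel; the points are not collinear.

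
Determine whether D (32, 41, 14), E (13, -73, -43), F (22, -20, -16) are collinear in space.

No

DE = (-19, -114, -57), DF = (-10, -61, -30).
Comparing components 2 and 3: (-114)(-30) − (-57)(-61) = -57 ≠ 0, so DE and DF are not parallel and the points are not collinear.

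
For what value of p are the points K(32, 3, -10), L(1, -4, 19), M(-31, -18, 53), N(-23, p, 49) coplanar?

-22

Coplanarity ⇔ det[KL; KM; KN] = 0.
Expanding, this is linear in p: (126)p + (2772) = 0.
So p = -22.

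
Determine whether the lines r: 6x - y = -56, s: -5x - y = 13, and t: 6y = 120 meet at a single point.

Intersecting r and s: solving the 2×2 system gives (x, y) = (-69/11, 202/11).
Substitute into t: (0)(-69/11) + (6)(202/11) = 1212/11.
But t requires 120 ≠ 1212/11, so the three lines have no common point.

No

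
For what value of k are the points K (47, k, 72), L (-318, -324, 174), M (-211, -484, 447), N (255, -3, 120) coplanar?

-67

Coplanarity ⇔ det[KL; KM; KN] = 0.
Expanding, this is linear in k: (-162207)k + (-10867869) = 0.
So k = -67.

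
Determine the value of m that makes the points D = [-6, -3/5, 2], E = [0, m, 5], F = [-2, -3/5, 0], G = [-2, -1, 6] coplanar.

-1

Normal to plane DFG: n = (-4/5, -24, -8/5); plane equation n·P = 16.
Requiring n·E = 16: (-24)m + (-8) = 16.
So m = -1.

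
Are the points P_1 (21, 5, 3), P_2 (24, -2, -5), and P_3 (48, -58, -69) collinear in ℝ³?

P_1P_2 = (3, -7, -8), P_1P_3 = (27, -63, -72).
P_1P_2 × P_1P_3 = (0, 0, 0).
The cross product vanishes, so the three points are collinear.

Yes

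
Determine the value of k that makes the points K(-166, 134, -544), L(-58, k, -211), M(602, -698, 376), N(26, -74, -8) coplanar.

17

Coplanarity ⇔ det[KL; KM; KN] = 0.
Expanding, this is linear in k: (-235008)k + (3995136) = 0.
So k = 17.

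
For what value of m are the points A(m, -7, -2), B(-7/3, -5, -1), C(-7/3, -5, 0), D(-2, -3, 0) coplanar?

Coplanarity ⇔ det[AB; AC; AD] = 0.
Expanding, this is linear in m: (2)m + (16/3) = 0.
So m = -8/3.

-8/3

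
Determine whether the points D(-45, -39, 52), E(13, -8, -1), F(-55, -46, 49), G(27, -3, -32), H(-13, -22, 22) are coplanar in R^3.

Yes

The plane through D, E, F has normal n = DE × DF = (-464, 704, -96) and equation n·P = -11568.
Checking the remaining points: n·G = -11568, n·H = -11568.
All equal -11568, so all 5 points lie in one plane.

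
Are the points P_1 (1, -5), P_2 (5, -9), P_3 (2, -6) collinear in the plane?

Yes

P_1P_2 = (4, -4), P_1P_3 = (1, -1).
Twice the signed area of △P_1P_2P_3 is (4)(-1) − (-4)(1) = 0.
The triangle is degenerate (zero area), so the points are collinear.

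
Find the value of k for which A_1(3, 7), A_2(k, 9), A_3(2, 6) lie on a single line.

The three points are collinear iff det[A_1A_2; A_1A_3] = 0.
This determinant is linear in k: (-1)k + (5) = 0, so k = 5.

5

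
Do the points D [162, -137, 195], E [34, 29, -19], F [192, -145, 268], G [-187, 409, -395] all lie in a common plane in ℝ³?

No

With D as base: DE = (-128, 166, -214), DF = (30, -8, 73), DG = (-349, 546, -590).
DF × DG = (-35138, -7777, 13588).
DE · (DF × DG) = 298850.
Since 298850 ≠ 0, the four points are not coplanar.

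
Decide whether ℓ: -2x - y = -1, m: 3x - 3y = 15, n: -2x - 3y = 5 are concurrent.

Yes

Lines aᵢx + bᵢy = cᵢ with pairwise distinct directions are concurrent exactly when det[aᵢ bᵢ cᵢ] = 0.
Here the determinant is 0.
It vanishes, so the lines are concurrent at (2, -3).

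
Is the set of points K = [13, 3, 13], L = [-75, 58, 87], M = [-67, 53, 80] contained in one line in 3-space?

No

KL = (-88, 55, 74), KM = (-80, 50, 67).
KL × KM = (-15, -24, 0).
The cross product is nonzero, so the points do not lie on one line.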